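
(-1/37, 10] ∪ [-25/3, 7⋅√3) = [-25/3, 7⋅√3)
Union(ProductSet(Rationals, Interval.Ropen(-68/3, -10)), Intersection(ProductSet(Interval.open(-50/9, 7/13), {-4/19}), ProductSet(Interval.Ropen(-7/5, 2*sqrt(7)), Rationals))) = Union(ProductSet(Interval.Ropen(-7/5, 7/13), {-4/19}), ProductSet(Rationals, Interval.Ropen(-68/3, -10)))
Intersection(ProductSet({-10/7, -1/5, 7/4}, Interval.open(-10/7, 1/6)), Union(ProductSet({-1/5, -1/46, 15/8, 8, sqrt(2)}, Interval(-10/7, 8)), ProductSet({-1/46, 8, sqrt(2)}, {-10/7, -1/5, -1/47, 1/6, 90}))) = ProductSet({-1/5}, Interval.open(-10/7, 1/6))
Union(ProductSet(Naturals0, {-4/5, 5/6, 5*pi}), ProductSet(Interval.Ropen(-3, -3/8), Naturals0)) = Union(ProductSet(Interval.Ropen(-3, -3/8), Naturals0), ProductSet(Naturals0, {-4/5, 5/6, 5*pi}))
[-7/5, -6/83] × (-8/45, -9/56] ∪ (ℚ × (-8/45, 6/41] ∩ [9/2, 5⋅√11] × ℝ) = ([-7/5, -6/83] × (-8/45, -9/56]) ∪ ((ℚ ∩ [9/2, 5⋅√11]) × (-8/45, 6/41])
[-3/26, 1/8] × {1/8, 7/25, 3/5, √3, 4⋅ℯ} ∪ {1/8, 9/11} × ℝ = ({1/8, 9/11} × ℝ) ∪ ([-3/26, 1/8] × {1/8, 7/25, 3/5, √3, 4⋅ℯ})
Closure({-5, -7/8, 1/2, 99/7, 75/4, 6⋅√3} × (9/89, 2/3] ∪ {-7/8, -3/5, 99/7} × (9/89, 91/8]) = ({-7/8, -3/5, 99/7} × [9/89, 91/8]) ∪ ({-5, -7/8, 1/2, 99/7, 75/4, 6⋅√3} × [9/89, 2/3])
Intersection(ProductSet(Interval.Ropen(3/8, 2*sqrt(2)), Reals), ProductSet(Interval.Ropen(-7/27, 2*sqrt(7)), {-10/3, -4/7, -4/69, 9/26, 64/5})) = ProductSet(Interval.Ropen(3/8, 2*sqrt(2)), {-10/3, -4/7, -4/69, 9/26, 64/5})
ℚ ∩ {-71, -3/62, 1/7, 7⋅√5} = {-71, -3/62, 1/7}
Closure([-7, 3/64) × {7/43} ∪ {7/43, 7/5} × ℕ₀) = ({7/43, 7/5} × ℕ₀) ∪ ([-7, 3/64] × {7/43})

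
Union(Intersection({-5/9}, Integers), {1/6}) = {1/6}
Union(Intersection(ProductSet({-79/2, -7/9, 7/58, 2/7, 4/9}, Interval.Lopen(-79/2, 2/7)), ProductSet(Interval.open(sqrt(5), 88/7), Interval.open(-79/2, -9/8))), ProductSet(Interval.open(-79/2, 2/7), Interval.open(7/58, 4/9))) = ProductSet(Interval.open(-79/2, 2/7), Interval.open(7/58, 4/9))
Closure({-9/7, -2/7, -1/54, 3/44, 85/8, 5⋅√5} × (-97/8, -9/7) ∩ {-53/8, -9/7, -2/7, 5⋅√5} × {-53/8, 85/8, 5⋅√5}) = {-9/7, -2/7, 5⋅√5} × {-53/8}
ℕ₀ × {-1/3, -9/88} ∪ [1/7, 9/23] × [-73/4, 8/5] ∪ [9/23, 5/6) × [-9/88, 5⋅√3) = (ℕ₀ × {-1/3, -9/88}) ∪ ([1/7, 9/23] × [-73/4, 8/5]) ∪ ([9/23, 5/6) × [-9/88, 5⋅√3))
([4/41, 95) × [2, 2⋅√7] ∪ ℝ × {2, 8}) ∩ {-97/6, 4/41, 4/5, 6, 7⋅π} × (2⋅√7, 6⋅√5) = {-97/6, 4/41, 4/5, 6, 7⋅π} × {8}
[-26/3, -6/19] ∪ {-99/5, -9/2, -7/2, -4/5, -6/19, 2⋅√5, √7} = {-99/5, 2⋅√5, √7} ∪ [-26/3, -6/19]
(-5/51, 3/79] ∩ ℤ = {0}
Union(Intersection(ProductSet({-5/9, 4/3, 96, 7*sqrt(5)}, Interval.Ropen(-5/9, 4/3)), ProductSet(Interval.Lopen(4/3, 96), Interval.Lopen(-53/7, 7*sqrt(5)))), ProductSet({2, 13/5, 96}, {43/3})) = Union(ProductSet({96, 7*sqrt(5)}, Interval.Ropen(-5/9, 4/3)), ProductSet({2, 13/5, 96}, {43/3}))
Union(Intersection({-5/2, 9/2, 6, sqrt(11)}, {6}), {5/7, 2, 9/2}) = {5/7, 2, 9/2, 6}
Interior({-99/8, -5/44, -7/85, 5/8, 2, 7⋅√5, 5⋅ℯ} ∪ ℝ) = ℝ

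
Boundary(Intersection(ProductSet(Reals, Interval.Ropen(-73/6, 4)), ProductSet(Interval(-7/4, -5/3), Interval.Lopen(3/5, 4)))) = Union(ProductSet({-7/4, -5/3}, Interval(3/5, 4)), ProductSet(Interval(-7/4, -5/3), {3/5, 4}))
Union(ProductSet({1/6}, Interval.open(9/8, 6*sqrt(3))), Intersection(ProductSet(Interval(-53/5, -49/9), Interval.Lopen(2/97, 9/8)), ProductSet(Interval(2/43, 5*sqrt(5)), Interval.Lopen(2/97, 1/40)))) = ProductSet({1/6}, Interval.open(9/8, 6*sqrt(3)))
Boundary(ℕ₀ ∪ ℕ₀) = ℕ₀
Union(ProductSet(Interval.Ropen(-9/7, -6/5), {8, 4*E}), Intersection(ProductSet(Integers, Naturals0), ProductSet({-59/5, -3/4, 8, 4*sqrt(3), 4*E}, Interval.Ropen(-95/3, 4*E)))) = Union(ProductSet({8}, Range(0, 11, 1)), ProductSet(Interval.Ropen(-9/7, -6/5), {8, 4*E}))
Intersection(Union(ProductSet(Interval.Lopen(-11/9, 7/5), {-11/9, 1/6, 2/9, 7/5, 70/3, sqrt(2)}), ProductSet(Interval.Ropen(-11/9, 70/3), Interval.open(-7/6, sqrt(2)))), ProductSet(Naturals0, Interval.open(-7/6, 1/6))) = ProductSet(Range(0, 24, 1), Interval.open(-7/6, 1/6))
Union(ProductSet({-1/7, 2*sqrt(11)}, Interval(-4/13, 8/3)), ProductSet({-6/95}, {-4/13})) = Union(ProductSet({-6/95}, {-4/13}), ProductSet({-1/7, 2*sqrt(11)}, Interval(-4/13, 8/3)))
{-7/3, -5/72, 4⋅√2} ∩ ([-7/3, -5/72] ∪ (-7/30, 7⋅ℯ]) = {-7/3, -5/72, 4⋅√2}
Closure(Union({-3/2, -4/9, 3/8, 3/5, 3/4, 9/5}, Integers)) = Union({-3/2, -4/9, 3/8, 3/5, 3/4, 9/5}, Integers)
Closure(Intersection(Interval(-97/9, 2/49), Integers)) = Range(-10, 1, 1)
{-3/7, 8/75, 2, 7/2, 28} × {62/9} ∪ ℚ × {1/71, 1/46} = (ℚ × {1/71, 1/46}) ∪ ({-3/7, 8/75, 2, 7/2, 28} × {62/9})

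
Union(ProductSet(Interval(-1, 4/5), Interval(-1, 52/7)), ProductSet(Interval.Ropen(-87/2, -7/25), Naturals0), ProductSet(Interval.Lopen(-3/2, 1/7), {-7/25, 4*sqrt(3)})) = Union(ProductSet(Interval.Ropen(-87/2, -7/25), Naturals0), ProductSet(Interval.Lopen(-3/2, 1/7), {-7/25, 4*sqrt(3)}), ProductSet(Interval(-1, 4/5), Interval(-1, 52/7)))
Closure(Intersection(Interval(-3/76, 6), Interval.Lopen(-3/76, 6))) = Interval(-3/76, 6)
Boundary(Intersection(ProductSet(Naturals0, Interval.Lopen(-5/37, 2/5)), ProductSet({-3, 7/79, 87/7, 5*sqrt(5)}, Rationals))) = EmptySet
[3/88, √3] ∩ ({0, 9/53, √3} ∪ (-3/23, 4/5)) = [3/88, 4/5) ∪ {√3}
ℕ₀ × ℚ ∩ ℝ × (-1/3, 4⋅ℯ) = ℕ₀ × (ℚ ∩ (-1/3, 4⋅ℯ))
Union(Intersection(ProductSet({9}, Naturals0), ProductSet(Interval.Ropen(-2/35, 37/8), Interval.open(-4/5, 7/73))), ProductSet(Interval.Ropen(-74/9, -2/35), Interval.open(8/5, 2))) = ProductSet(Interval.Ropen(-74/9, -2/35), Interval.open(8/5, 2))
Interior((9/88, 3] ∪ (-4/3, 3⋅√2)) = (-4/3, 3⋅√2)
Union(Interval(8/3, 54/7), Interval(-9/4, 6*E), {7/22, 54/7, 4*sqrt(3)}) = Interval(-9/4, 6*E)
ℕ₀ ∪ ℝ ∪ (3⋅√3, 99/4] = (-∞, ∞)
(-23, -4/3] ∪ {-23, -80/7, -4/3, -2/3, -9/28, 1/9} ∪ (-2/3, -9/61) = [-23, -4/3] ∪ [-2/3, -9/61) ∪ {1/9}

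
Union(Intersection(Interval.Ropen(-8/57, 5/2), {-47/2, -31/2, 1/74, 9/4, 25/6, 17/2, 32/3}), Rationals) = Rationals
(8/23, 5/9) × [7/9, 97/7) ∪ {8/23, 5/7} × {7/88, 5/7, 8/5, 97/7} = ({8/23, 5/7} × {7/88, 5/7, 8/5, 97/7}) ∪ ((8/23, 5/9) × [7/9, 97/7))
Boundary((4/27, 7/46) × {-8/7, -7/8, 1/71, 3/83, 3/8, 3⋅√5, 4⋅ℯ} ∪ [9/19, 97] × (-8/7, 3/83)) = ({9/19, 97} × [-8/7, 3/83]) ∪ ([9/19, 97] × {-8/7, 3/83}) ∪ ([4/27, 7/46] × {-8/7, -7/8, 1/71, 3/83, 3/8, 3⋅√5, 4⋅ℯ})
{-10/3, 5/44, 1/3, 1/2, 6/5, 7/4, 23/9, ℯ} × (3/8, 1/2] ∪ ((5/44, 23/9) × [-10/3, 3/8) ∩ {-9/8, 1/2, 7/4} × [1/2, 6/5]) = {-10/3, 5/44, 1/3, 1/2, 6/5, 7/4, 23/9, ℯ} × (3/8, 1/2]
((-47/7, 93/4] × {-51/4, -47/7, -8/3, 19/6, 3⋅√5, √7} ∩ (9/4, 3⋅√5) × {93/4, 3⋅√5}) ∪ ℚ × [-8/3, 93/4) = (ℚ × [-8/3, 93/4)) ∪ ((9/4, 3⋅√5) × {3⋅√5})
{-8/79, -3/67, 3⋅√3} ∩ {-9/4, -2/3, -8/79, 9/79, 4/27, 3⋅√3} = {-8/79, 3⋅√3}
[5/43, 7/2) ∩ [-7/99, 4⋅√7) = [5/43, 7/2)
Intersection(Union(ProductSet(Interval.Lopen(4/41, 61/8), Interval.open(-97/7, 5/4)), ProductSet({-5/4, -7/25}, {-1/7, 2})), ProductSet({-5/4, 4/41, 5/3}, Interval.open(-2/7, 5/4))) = Union(ProductSet({-5/4}, {-1/7}), ProductSet({5/3}, Interval.open(-2/7, 5/4)))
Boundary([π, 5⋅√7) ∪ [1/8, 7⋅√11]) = {1/8, 7⋅√11}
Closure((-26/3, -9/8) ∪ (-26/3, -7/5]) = [-26/3, -9/8]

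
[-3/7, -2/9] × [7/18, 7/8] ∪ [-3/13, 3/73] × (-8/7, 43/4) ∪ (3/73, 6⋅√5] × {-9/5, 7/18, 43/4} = ([-3/7, -2/9] × [7/18, 7/8]) ∪ ([-3/13, 3/73] × (-8/7, 43/4)) ∪ ((3/73, 6⋅√5] × {-9/5, 7/18, 43/4})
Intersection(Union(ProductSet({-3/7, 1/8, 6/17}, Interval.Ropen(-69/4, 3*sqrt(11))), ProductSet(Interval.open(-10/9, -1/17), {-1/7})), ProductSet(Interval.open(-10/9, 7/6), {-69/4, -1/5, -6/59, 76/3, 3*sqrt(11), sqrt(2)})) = ProductSet({-3/7, 1/8, 6/17}, {-69/4, -1/5, -6/59, sqrt(2)})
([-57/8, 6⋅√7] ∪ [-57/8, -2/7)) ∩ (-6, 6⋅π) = (-6, 6⋅√7]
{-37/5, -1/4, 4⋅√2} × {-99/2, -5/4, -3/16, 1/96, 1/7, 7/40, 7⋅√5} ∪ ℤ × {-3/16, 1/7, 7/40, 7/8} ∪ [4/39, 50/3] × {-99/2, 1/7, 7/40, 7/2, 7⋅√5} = (ℤ × {-3/16, 1/7, 7/40, 7/8}) ∪ ([4/39, 50/3] × {-99/2, 1/7, 7/40, 7/2, 7⋅√5}) ∪ ({-37/5, -1/4, 4⋅√2} × {-99/2, -5/4, -3/16, 1/96, 1/7, 7/40, 7⋅√5})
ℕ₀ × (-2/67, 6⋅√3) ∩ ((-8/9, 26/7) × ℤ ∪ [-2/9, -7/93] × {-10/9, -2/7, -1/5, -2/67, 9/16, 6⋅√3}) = {0, 1, 2, 3} × {0, 1, …, 10}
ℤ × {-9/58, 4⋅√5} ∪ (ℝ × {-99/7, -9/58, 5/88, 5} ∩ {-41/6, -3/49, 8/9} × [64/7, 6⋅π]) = ℤ × {-9/58, 4⋅√5}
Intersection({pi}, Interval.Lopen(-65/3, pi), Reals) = {pi}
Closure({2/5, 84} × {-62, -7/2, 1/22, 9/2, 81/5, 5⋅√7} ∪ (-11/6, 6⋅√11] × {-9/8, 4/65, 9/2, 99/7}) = ({2/5, 84} × {-62, -7/2, 1/22, 9/2, 81/5, 5⋅√7}) ∪ ([-11/6, 6⋅√11] × {-9/8, 4/65, 9/2, 99/7})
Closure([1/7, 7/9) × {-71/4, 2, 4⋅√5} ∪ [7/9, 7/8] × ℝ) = ([7/9, 7/8] × ℝ) ∪ ([1/7, 7/9] × {-71/4, 2, 4⋅√5})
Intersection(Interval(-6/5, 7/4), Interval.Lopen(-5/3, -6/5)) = {-6/5}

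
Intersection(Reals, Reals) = Reals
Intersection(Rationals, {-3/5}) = {-3/5}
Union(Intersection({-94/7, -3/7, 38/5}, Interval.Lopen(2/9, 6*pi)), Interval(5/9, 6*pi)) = Interval(5/9, 6*pi)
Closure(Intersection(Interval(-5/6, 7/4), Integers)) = Range(0, 2, 1)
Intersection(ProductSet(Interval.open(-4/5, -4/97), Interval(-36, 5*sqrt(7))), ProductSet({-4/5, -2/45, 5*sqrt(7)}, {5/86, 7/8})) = ProductSet({-2/45}, {5/86, 7/8})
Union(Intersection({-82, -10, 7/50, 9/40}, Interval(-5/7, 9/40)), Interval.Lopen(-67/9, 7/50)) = Union({9/40}, Interval.Lopen(-67/9, 7/50))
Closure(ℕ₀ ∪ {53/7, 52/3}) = ℕ₀ ∪ {53/7, 52/3}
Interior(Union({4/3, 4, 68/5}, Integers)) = EmptySet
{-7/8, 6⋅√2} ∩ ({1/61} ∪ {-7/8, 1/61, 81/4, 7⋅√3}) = {-7/8}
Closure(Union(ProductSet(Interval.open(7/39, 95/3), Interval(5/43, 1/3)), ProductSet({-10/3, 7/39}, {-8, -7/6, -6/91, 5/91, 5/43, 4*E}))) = Union(ProductSet({-10/3, 7/39}, {-8, -7/6, -6/91, 5/91, 5/43, 4*E}), ProductSet(Interval(7/39, 95/3), Interval(5/43, 1/3)))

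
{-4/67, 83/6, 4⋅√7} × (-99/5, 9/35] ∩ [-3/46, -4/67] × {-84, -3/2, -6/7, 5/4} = {-4/67} × {-3/2, -6/7}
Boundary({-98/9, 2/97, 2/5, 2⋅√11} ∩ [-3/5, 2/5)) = {2/97}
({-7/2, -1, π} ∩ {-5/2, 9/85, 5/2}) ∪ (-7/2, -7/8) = (-7/2, -7/8)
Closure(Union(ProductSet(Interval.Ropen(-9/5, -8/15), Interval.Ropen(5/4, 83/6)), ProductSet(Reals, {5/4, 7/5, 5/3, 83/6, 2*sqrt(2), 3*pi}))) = Union(ProductSet({-9/5, -8/15}, Interval(5/4, 83/6)), ProductSet(Interval(-oo, oo), {5/4, 7/5, 5/3, 83/6, 2*sqrt(2), 3*pi}), ProductSet(Interval.Ropen(-9/5, -8/15), Interval.Ropen(5/4, 83/6)))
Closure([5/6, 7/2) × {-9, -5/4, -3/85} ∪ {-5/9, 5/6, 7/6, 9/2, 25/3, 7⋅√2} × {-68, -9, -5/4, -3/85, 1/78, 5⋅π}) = ([5/6, 7/2] × {-9, -5/4, -3/85}) ∪ ({-5/9, 5/6, 7/6, 9/2, 25/3, 7⋅√2} × {-68, -9, -5/4, -3/85, 1/78, 5⋅π})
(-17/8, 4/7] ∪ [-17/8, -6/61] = [-17/8, 4/7]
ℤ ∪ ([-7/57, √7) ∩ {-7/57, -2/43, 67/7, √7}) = ℤ ∪ {-7/57, -2/43}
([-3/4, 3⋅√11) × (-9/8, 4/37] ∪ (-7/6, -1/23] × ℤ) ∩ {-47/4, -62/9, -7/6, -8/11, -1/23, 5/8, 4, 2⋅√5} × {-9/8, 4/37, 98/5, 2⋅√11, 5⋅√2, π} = {-8/11, -1/23, 5/8, 4, 2⋅√5} × {4/37}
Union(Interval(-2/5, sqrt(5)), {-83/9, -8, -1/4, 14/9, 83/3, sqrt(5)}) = Union({-83/9, -8, 83/3}, Interval(-2/5, sqrt(5)))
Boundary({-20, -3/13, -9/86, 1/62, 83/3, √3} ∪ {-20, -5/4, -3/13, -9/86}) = {-20, -5/4, -3/13, -9/86, 1/62, 83/3, √3}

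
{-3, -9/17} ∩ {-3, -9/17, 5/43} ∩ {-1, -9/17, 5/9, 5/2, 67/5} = {-9/17}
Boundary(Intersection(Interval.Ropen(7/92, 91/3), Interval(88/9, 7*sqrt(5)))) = {88/9, 7*sqrt(5)}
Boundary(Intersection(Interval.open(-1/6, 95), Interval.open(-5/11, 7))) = {-1/6, 7}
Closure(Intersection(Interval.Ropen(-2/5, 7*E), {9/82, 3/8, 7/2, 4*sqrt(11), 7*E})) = {9/82, 3/8, 7/2, 4*sqrt(11)}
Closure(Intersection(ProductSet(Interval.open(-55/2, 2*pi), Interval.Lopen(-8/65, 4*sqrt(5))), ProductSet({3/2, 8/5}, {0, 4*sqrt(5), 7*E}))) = ProductSet({3/2, 8/5}, {0, 4*sqrt(5)})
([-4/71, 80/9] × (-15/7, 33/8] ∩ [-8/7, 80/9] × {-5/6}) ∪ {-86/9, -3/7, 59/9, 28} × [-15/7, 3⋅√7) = ([-4/71, 80/9] × {-5/6}) ∪ ({-86/9, -3/7, 59/9, 28} × [-15/7, 3⋅√7))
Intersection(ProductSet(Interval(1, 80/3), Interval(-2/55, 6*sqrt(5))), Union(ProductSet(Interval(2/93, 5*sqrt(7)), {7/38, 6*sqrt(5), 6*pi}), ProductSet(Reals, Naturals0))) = Union(ProductSet(Interval(1, 80/3), Range(0, 14, 1)), ProductSet(Interval(1, 5*sqrt(7)), {7/38, 6*sqrt(5)}))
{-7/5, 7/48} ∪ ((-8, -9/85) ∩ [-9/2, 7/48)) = [-9/2, -9/85) ∪ {7/48}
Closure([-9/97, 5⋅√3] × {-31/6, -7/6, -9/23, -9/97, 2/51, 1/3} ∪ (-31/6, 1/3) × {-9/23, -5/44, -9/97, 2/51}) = ([-31/6, 1/3] × {-9/23, -5/44, -9/97, 2/51}) ∪ ([-9/97, 5⋅√3] × {-31/6, -7/6, -9/23, -9/97, 2/51, 1/3})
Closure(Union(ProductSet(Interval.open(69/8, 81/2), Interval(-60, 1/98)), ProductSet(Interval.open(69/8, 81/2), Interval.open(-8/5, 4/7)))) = Union(ProductSet({69/8, 81/2}, Interval(-60, 4/7)), ProductSet(Interval(69/8, 81/2), {-60, 4/7}), ProductSet(Interval.open(69/8, 81/2), Interval.Ropen(-60, 4/7)))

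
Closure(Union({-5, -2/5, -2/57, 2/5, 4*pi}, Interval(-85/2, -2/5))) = Union({-2/57, 2/5, 4*pi}, Interval(-85/2, -2/5))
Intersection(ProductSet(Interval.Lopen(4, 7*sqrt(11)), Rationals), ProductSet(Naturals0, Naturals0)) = ProductSet(Range(5, 24, 1), Naturals0)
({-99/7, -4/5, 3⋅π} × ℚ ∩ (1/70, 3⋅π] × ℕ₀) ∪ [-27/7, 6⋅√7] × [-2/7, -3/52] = ({3⋅π} × ℕ₀) ∪ ([-27/7, 6⋅√7] × [-2/7, -3/52])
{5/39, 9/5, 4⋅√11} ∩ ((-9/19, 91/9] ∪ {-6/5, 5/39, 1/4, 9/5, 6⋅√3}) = {5/39, 9/5}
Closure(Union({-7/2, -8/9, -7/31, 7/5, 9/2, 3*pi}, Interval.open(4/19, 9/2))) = Union({-7/2, -8/9, -7/31, 3*pi}, Interval(4/19, 9/2))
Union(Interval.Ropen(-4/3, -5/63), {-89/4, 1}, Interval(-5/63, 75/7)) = Union({-89/4}, Interval(-4/3, 75/7))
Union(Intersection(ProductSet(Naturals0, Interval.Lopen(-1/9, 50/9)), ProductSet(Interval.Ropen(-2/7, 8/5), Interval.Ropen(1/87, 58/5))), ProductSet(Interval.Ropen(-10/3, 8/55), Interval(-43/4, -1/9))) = Union(ProductSet(Interval.Ropen(-10/3, 8/55), Interval(-43/4, -1/9)), ProductSet(Range(0, 2, 1), Interval(1/87, 50/9)))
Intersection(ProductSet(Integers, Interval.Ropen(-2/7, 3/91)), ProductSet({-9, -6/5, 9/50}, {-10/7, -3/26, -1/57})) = ProductSet({-9}, {-3/26, -1/57})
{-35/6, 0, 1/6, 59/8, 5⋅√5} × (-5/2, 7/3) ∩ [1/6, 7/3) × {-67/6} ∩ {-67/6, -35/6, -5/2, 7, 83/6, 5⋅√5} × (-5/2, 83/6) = ∅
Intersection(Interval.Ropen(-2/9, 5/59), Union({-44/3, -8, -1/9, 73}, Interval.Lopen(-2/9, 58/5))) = Interval.open(-2/9, 5/59)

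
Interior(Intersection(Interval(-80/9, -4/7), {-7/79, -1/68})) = EmptySet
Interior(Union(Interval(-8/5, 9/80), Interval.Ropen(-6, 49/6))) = Interval.open(-6, 49/6)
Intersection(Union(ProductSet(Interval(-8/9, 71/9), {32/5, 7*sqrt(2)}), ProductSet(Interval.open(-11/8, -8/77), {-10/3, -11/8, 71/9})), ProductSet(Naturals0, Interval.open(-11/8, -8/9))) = EmptySet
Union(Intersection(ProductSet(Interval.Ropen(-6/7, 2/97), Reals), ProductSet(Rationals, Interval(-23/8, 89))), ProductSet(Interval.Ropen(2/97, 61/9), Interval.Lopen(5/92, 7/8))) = Union(ProductSet(Intersection(Interval.Ropen(-6/7, 2/97), Rationals), Interval(-23/8, 89)), ProductSet(Interval.Ropen(2/97, 61/9), Interval.Lopen(5/92, 7/8)))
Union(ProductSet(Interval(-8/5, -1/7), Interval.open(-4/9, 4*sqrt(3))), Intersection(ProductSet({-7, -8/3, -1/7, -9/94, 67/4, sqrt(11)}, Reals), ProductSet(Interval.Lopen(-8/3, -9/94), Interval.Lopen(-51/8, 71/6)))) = Union(ProductSet({-1/7, -9/94}, Interval.Lopen(-51/8, 71/6)), ProductSet(Interval(-8/5, -1/7), Interval.open(-4/9, 4*sqrt(3))))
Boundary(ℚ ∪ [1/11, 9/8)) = (-∞, 1/11] ∪ [9/8, ∞)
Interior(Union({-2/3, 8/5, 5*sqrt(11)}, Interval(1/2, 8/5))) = Interval.open(1/2, 8/5)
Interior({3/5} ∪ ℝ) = ℝ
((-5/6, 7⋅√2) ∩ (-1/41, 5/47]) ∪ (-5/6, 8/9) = (-5/6, 8/9)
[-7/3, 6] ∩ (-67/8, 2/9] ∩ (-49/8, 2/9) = [-7/3, 2/9)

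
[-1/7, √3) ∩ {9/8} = {9/8}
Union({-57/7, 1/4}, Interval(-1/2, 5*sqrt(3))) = Union({-57/7}, Interval(-1/2, 5*sqrt(3)))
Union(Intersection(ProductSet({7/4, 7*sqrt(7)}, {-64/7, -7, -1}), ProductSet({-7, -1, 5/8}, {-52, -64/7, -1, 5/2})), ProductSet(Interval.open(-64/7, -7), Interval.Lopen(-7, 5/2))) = ProductSet(Interval.open(-64/7, -7), Interval.Lopen(-7, 5/2))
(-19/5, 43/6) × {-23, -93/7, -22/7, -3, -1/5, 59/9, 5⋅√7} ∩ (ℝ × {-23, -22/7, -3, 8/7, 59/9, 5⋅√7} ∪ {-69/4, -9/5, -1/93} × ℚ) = ({-9/5, -1/93} × {-23, -93/7, -22/7, -3, -1/5, 59/9}) ∪ ((-19/5, 43/6) × {-23, -22/7, -3, 59/9, 5⋅√7})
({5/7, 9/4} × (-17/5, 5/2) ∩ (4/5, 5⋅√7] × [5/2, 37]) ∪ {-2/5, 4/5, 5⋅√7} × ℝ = {-2/5, 4/5, 5⋅√7} × ℝ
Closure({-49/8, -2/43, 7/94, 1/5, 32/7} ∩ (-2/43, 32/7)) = {7/94, 1/5}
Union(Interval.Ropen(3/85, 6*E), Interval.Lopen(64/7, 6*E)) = Interval(3/85, 6*E)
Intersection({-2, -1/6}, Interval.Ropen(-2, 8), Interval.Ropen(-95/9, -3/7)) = {-2}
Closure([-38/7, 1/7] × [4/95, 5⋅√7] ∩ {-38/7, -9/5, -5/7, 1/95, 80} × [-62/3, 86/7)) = {-38/7, -9/5, -5/7, 1/95} × [4/95, 86/7]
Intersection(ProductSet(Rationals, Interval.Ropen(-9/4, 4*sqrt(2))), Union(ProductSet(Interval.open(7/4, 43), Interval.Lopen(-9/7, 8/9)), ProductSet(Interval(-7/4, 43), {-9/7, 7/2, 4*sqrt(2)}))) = Union(ProductSet(Intersection(Interval(-7/4, 43), Rationals), {-9/7, 7/2}), ProductSet(Intersection(Interval.open(7/4, 43), Rationals), Interval.Lopen(-9/7, 8/9)))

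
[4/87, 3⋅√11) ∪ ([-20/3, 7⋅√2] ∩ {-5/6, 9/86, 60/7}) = {-5/6} ∪ [4/87, 3⋅√11)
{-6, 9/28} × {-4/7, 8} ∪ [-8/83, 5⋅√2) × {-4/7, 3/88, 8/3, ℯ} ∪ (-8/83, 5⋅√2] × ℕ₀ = ({-6, 9/28} × {-4/7, 8}) ∪ ((-8/83, 5⋅√2] × ℕ₀) ∪ ([-8/83, 5⋅√2) × {-4/7, 3/88, 8/3, ℯ})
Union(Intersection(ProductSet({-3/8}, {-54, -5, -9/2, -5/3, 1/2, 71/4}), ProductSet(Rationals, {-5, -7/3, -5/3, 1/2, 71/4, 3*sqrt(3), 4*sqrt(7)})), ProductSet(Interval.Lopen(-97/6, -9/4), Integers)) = Union(ProductSet({-3/8}, {-5, -5/3, 1/2, 71/4}), ProductSet(Interval.Lopen(-97/6, -9/4), Integers))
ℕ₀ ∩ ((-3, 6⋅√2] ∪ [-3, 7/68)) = {0, 1, …, 8}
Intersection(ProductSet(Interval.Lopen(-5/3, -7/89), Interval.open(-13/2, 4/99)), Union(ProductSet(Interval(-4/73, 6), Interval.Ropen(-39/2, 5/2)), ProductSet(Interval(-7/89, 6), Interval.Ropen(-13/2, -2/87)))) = ProductSet({-7/89}, Interval.open(-13/2, -2/87))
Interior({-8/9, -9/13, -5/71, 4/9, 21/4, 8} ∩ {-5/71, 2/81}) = ∅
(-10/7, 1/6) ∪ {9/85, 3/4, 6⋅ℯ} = (-10/7, 1/6) ∪ {3/4, 6⋅ℯ}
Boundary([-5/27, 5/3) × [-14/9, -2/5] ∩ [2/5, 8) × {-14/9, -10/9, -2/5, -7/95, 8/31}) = [2/5, 5/3] × {-14/9, -10/9, -2/5}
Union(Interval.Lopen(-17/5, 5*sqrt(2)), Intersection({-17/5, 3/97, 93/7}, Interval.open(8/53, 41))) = Union({93/7}, Interval.Lopen(-17/5, 5*sqrt(2)))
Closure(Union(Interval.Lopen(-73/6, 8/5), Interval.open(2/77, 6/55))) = Interval(-73/6, 8/5)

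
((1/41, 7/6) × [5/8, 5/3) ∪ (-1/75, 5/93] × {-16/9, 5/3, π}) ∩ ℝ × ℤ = (1/41, 7/6) × {1}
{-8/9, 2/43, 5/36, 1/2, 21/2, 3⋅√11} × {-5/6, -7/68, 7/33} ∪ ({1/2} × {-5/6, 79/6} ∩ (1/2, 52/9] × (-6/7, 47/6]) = {-8/9, 2/43, 5/36, 1/2, 21/2, 3⋅√11} × {-5/6, -7/68, 7/33}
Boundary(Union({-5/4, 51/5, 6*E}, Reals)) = EmptySet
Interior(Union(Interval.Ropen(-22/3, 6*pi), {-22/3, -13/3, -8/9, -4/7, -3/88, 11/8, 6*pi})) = Interval.open(-22/3, 6*pi)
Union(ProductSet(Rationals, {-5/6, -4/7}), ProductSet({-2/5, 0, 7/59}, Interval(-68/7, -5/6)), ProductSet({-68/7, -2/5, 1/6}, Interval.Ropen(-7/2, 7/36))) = Union(ProductSet({-68/7, -2/5, 1/6}, Interval.Ropen(-7/2, 7/36)), ProductSet({-2/5, 0, 7/59}, Interval(-68/7, -5/6)), ProductSet(Rationals, {-5/6, -4/7}))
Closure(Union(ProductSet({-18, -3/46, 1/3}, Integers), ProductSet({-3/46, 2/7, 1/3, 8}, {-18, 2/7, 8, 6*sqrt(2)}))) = Union(ProductSet({-18, -3/46, 1/3}, Integers), ProductSet({-3/46, 2/7, 1/3, 8}, {-18, 2/7, 8, 6*sqrt(2)}))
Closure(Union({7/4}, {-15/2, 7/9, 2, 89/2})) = {-15/2, 7/9, 7/4, 2, 89/2}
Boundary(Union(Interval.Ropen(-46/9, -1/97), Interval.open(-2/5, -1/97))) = {-46/9, -1/97}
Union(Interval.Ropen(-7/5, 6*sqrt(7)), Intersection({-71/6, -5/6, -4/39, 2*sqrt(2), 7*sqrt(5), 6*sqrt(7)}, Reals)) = Union({-71/6}, Interval(-7/5, 6*sqrt(7)))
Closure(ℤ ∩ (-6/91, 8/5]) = {0, 1}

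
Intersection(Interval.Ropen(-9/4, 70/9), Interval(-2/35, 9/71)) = Interval(-2/35, 9/71)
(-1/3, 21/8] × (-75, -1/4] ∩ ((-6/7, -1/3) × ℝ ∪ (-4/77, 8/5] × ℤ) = (-4/77, 8/5] × {-74, -73, …, -1}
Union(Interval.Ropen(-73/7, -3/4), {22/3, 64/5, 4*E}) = Union({22/3, 64/5, 4*E}, Interval.Ropen(-73/7, -3/4))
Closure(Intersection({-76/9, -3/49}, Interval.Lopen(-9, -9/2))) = {-76/9}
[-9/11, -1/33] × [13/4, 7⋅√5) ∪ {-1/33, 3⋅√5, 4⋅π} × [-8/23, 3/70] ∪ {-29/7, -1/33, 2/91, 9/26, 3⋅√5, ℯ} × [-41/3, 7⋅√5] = ([-9/11, -1/33] × [13/4, 7⋅√5)) ∪ ({-1/33, 3⋅√5, 4⋅π} × [-8/23, 3/70]) ∪ ({-29/7, -1/33, 2/91, 9/26, 3⋅√5, ℯ} × [-41/3, 7⋅√5])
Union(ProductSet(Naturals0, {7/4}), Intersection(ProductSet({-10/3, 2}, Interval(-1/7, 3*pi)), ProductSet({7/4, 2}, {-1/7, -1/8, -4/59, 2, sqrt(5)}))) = Union(ProductSet({2}, {-1/7, -1/8, -4/59, 2, sqrt(5)}), ProductSet(Naturals0, {7/4}))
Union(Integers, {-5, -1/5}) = Union({-1/5}, Integers)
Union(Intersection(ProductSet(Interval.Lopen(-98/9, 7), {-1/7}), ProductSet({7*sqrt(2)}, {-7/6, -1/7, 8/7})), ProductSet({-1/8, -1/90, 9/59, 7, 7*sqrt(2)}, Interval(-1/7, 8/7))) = ProductSet({-1/8, -1/90, 9/59, 7, 7*sqrt(2)}, Interval(-1/7, 8/7))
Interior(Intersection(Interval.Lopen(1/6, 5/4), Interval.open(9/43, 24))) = Interval.open(9/43, 5/4)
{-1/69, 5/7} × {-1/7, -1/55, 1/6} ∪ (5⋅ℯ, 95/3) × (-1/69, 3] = ({-1/69, 5/7} × {-1/7, -1/55, 1/6}) ∪ ((5⋅ℯ, 95/3) × (-1/69, 3])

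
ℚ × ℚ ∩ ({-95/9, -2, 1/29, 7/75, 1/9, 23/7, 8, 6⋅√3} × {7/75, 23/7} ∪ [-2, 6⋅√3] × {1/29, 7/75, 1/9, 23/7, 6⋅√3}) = ({-95/9, -2, 1/29, 7/75, 1/9, 23/7, 8} × {7/75, 23/7}) ∪ ((ℚ ∩ [-2, 6⋅√3]) × {1/29, 7/75, 1/9, 23/7})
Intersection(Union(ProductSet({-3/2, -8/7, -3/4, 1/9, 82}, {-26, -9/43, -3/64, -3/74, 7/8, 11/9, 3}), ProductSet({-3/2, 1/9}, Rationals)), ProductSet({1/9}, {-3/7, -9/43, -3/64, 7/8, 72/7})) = ProductSet({1/9}, {-3/7, -9/43, -3/64, 7/8, 72/7})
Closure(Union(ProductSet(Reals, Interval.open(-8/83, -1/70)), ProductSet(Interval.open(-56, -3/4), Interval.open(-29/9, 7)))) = Union(ProductSet({-56, -3/4}, Union(Interval(-29/9, -8/83), Interval(-1/70, 7))), ProductSet(Interval(-56, -3/4), {-29/9, 7}), ProductSet(Interval.open(-56, -3/4), Interval.open(-29/9, 7)), ProductSet(Reals, Interval.open(-8/83, -1/70)), ProductSet(Union(Interval(-oo, -56), Interval(-3/4, oo)), {-8/83, -1/70}))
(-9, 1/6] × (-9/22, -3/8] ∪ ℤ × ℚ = (ℤ × ℚ) ∪ ((-9, 1/6] × (-9/22, -3/8])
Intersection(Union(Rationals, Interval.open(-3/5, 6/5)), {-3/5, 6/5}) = {-3/5, 6/5}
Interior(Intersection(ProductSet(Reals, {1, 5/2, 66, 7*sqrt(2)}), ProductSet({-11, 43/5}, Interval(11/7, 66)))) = EmptySet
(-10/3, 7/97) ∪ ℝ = (-∞, ∞)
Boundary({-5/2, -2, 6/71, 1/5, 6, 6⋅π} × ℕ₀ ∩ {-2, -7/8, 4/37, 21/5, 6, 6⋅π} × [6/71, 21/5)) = {-2, 6, 6⋅π} × {1, 2, 3, 4}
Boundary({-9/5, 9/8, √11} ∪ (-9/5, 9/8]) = {-9/5, 9/8, √11}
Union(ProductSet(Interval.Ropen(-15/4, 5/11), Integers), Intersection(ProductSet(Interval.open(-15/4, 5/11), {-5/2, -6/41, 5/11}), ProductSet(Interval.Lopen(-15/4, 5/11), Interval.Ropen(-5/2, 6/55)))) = Union(ProductSet(Interval.Ropen(-15/4, 5/11), Integers), ProductSet(Interval.open(-15/4, 5/11), {-5/2, -6/41}))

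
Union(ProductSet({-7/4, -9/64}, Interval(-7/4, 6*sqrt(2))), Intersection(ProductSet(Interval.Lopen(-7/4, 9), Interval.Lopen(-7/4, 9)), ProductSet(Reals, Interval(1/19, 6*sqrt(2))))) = Union(ProductSet({-7/4, -9/64}, Interval(-7/4, 6*sqrt(2))), ProductSet(Interval.Lopen(-7/4, 9), Interval(1/19, 6*sqrt(2))))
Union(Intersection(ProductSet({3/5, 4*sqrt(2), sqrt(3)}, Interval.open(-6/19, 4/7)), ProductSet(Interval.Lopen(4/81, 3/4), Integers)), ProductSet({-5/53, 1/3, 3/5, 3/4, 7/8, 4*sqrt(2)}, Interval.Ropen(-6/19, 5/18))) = ProductSet({-5/53, 1/3, 3/5, 3/4, 7/8, 4*sqrt(2)}, Interval.Ropen(-6/19, 5/18))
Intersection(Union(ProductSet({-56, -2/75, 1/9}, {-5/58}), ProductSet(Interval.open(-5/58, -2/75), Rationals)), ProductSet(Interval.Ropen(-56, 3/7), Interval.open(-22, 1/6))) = Union(ProductSet({-56, -2/75, 1/9}, {-5/58}), ProductSet(Interval.open(-5/58, -2/75), Intersection(Interval.open(-22, 1/6), Rationals)))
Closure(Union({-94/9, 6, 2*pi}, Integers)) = Union({-94/9, 2*pi}, Integers)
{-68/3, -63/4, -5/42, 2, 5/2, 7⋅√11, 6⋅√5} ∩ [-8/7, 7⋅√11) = {-5/42, 2, 5/2, 6⋅√5}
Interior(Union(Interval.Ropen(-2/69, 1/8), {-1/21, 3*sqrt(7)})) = Interval.open(-2/69, 1/8)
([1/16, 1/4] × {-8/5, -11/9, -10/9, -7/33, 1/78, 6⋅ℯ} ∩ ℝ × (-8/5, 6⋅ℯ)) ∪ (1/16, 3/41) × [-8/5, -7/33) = ((1/16, 3/41) × [-8/5, -7/33)) ∪ ([1/16, 1/4] × {-11/9, -10/9, -7/33, 1/78})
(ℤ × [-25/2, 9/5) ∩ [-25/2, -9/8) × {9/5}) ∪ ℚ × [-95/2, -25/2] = ℚ × [-95/2, -25/2]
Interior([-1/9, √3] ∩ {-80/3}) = ∅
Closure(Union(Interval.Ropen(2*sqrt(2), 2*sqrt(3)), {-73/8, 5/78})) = Union({-73/8, 5/78}, Interval(2*sqrt(2), 2*sqrt(3)))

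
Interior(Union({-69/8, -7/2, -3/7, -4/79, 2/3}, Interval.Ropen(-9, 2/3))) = Interval.open(-9, 2/3)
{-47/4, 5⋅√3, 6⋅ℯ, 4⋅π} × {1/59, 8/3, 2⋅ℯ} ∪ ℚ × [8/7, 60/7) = (ℚ × [8/7, 60/7)) ∪ ({-47/4, 5⋅√3, 6⋅ℯ, 4⋅π} × {1/59, 8/3, 2⋅ℯ})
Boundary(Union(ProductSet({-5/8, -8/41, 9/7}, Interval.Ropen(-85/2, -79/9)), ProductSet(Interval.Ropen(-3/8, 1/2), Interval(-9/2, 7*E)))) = Union(ProductSet({-3/8, 1/2}, Interval(-9/2, 7*E)), ProductSet({-5/8, -8/41, 9/7}, Interval(-85/2, -79/9)), ProductSet(Interval(-3/8, 1/2), {-9/2, 7*E}))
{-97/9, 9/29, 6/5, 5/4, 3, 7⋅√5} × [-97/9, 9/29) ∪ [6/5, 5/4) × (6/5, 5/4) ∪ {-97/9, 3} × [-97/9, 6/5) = ({-97/9, 3} × [-97/9, 6/5)) ∪ ([6/5, 5/4) × (6/5, 5/4)) ∪ ({-97/9, 9/29, 6/5, 5/4, 3, 7⋅√5} × [-97/9, 9/29))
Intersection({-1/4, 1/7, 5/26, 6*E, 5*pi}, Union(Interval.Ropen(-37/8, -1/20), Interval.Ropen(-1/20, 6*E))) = {-1/4, 1/7, 5/26, 5*pi}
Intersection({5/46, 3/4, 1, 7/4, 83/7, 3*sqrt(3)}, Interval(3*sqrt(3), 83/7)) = {83/7, 3*sqrt(3)}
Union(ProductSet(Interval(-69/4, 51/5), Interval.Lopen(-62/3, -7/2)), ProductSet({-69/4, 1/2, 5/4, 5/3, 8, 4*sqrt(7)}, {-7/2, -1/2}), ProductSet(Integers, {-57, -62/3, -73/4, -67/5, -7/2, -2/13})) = Union(ProductSet({-69/4, 1/2, 5/4, 5/3, 8, 4*sqrt(7)}, {-7/2, -1/2}), ProductSet(Integers, {-57, -62/3, -73/4, -67/5, -7/2, -2/13}), ProductSet(Interval(-69/4, 51/5), Interval.Lopen(-62/3, -7/2)))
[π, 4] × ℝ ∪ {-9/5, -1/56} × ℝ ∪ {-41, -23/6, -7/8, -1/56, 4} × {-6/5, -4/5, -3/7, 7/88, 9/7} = (({-9/5, -1/56} ∪ [π, 4]) × ℝ) ∪ ({-41, -23/6, -7/8, -1/56, 4} × {-6/5, -4/5, -3/7, 7/88, 9/7})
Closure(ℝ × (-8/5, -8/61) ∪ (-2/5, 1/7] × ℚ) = ((-2/5, 1/7] × ℚ) ∪ (ℝ × [-8/5, -8/61]) ∪ ([-2/5, 1/7] × ((-∞, -8/5] ∪ [-8/61, ∞)))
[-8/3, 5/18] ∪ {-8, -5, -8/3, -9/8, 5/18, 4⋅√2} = {-8, -5, 4⋅√2} ∪ [-8/3, 5/18]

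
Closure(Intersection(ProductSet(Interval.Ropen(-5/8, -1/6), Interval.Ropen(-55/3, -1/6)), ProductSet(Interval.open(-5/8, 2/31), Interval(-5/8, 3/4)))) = Union(ProductSet({-5/8, -1/6}, Interval(-5/8, -1/6)), ProductSet(Interval(-5/8, -1/6), {-5/8, -1/6}), ProductSet(Interval.open(-5/8, -1/6), Interval.Ropen(-5/8, -1/6)))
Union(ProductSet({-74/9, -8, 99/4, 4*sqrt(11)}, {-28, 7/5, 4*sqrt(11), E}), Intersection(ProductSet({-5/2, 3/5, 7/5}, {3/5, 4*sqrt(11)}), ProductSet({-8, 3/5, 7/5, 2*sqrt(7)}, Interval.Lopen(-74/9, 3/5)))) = Union(ProductSet({3/5, 7/5}, {3/5}), ProductSet({-74/9, -8, 99/4, 4*sqrt(11)}, {-28, 7/5, 4*sqrt(11), E}))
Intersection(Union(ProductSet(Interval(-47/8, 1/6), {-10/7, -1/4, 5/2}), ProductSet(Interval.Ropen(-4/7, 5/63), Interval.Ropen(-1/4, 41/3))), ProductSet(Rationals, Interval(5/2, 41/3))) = Union(ProductSet(Intersection(Interval(-47/8, 1/6), Rationals), {5/2}), ProductSet(Intersection(Interval.Ropen(-4/7, 5/63), Rationals), Interval.Ropen(5/2, 41/3)))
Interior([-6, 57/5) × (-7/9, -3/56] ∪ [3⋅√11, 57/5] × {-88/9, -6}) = (-6, 57/5) × (-7/9, -3/56)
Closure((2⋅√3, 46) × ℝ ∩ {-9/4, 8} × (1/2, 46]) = {8} × [1/2, 46]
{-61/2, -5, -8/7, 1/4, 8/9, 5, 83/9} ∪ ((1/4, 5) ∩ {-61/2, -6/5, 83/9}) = {-61/2, -5, -8/7, 1/4, 8/9, 5, 83/9}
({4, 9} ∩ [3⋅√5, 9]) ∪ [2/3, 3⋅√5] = [2/3, 3⋅√5] ∪ {9}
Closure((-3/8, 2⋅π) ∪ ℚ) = ℚ ∪ (-∞, ∞)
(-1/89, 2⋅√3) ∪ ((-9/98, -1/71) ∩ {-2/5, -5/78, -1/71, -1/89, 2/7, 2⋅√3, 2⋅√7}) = {-5/78} ∪ (-1/89, 2⋅√3)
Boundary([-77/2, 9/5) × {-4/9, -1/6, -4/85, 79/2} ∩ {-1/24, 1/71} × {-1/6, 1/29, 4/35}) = {-1/24, 1/71} × {-1/6}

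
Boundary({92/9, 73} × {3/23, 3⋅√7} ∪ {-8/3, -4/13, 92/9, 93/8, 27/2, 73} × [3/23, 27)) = {-8/3, -4/13, 92/9, 93/8, 27/2, 73} × [3/23, 27]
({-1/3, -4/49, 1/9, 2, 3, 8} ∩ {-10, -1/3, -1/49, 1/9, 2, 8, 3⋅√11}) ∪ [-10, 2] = [-10, 2] ∪ {8}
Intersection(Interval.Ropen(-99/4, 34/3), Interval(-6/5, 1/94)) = Interval(-6/5, 1/94)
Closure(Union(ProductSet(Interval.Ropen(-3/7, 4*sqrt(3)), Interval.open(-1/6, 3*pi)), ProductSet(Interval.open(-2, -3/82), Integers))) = Union(ProductSet({-3/7, 4*sqrt(3)}, Interval(-1/6, 3*pi)), ProductSet(Interval(-2, -3/82), Complement(Integers, Interval.open(-1/6, 3*pi))), ProductSet(Interval.Ropen(-2, -3/82), Integers), ProductSet(Interval(-3/7, 4*sqrt(3)), {-1/6, 3*pi}), ProductSet(Interval.Ropen(-3/7, 4*sqrt(3)), Interval.open(-1/6, 3*pi)))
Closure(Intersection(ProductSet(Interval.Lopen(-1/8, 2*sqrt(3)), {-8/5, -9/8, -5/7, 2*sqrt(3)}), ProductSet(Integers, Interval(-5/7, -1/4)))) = ProductSet(Range(0, 4, 1), {-5/7})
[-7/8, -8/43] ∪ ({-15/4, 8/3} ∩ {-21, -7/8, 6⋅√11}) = [-7/8, -8/43]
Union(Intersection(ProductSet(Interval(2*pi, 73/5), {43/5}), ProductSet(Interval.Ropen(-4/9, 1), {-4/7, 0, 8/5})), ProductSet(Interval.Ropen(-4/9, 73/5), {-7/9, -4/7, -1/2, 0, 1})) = ProductSet(Interval.Ropen(-4/9, 73/5), {-7/9, -4/7, -1/2, 0, 1})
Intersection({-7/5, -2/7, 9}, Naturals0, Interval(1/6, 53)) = {9}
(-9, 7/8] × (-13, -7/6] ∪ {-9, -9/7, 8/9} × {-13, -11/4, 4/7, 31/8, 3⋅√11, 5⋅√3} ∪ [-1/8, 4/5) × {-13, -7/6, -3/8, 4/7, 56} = ((-9, 7/8] × (-13, -7/6]) ∪ ([-1/8, 4/5) × {-13, -7/6, -3/8, 4/7, 56}) ∪ ({-9, -9/7, 8/9} × {-13, -11/4, 4/7, 31/8, 3⋅√11, 5⋅√3})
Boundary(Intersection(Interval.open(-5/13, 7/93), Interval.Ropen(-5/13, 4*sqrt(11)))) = {-5/13, 7/93}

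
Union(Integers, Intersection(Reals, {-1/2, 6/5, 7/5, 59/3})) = Union({-1/2, 6/5, 7/5, 59/3}, Integers)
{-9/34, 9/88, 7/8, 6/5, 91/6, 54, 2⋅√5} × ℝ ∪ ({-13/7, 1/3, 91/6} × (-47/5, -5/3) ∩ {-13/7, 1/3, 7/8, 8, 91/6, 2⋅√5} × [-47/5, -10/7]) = ({-13/7, 1/3, 91/6} × (-47/5, -5/3)) ∪ ({-9/34, 9/88, 7/8, 6/5, 91/6, 54, 2⋅√5} × ℝ)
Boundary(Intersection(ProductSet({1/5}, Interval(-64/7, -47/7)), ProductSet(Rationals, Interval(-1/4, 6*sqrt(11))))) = EmptySet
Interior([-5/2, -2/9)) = (-5/2, -2/9)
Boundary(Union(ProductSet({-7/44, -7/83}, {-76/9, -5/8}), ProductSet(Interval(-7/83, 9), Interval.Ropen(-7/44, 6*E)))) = Union(ProductSet({-7/44, -7/83}, {-76/9, -5/8}), ProductSet({-7/83, 9}, Interval(-7/44, 6*E)), ProductSet(Interval(-7/83, 9), {-7/44, 6*E}))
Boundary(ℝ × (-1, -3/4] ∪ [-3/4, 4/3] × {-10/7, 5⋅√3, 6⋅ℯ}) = (ℝ × {-1, -3/4}) ∪ ([-3/4, 4/3] × {-10/7, 5⋅√3, 6⋅ℯ})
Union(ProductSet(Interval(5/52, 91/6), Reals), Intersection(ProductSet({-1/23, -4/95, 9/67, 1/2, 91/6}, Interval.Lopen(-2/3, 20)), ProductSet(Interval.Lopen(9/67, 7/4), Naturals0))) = ProductSet(Interval(5/52, 91/6), Reals)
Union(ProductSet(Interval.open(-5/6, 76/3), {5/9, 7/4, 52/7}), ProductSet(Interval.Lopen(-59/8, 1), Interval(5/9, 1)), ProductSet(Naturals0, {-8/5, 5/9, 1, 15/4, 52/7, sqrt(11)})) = Union(ProductSet(Interval.Lopen(-59/8, 1), Interval(5/9, 1)), ProductSet(Interval.open(-5/6, 76/3), {5/9, 7/4, 52/7}), ProductSet(Naturals0, {-8/5, 5/9, 1, 15/4, 52/7, sqrt(11)}))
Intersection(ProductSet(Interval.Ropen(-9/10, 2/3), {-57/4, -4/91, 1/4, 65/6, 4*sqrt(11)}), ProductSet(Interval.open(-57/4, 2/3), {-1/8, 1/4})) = ProductSet(Interval.Ropen(-9/10, 2/3), {1/4})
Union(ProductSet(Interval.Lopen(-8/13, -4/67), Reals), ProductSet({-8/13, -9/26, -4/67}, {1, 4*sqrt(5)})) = Union(ProductSet({-8/13, -9/26, -4/67}, {1, 4*sqrt(5)}), ProductSet(Interval.Lopen(-8/13, -4/67), Reals))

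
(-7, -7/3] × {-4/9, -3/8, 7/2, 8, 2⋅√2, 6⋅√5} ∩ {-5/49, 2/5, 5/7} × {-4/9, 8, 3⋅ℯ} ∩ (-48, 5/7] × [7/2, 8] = ∅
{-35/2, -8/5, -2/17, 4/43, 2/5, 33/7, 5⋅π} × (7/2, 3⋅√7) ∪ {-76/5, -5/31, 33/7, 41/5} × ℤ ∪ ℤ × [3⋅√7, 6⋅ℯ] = ({-76/5, -5/31, 33/7, 41/5} × ℤ) ∪ (ℤ × [3⋅√7, 6⋅ℯ]) ∪ ({-35/2, -8/5, -2/17, 4/43, 2/5, 33/7, 5⋅π} × (7/2, 3⋅√7))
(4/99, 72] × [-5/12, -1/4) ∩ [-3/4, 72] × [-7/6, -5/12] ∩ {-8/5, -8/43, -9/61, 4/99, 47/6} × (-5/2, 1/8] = {47/6} × {-5/12}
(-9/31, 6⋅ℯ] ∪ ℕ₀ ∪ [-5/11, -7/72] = [-5/11, 6⋅ℯ] ∪ ℕ₀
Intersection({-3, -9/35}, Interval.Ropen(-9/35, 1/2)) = {-9/35}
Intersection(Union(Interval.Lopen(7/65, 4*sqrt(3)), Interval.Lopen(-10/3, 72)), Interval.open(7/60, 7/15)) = Interval.open(7/60, 7/15)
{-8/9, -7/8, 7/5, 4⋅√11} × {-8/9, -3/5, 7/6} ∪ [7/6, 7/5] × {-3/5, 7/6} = ([7/6, 7/5] × {-3/5, 7/6}) ∪ ({-8/9, -7/8, 7/5, 4⋅√11} × {-8/9, -3/5, 7/6})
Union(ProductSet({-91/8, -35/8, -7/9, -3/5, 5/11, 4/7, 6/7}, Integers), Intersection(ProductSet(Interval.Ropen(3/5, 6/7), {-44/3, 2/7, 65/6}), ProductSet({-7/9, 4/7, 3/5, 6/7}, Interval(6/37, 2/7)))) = Union(ProductSet({3/5}, {2/7}), ProductSet({-91/8, -35/8, -7/9, -3/5, 5/11, 4/7, 6/7}, Integers))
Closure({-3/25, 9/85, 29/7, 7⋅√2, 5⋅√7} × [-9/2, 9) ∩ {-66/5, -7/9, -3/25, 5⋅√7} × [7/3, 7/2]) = {-3/25, 5⋅√7} × [7/3, 7/2]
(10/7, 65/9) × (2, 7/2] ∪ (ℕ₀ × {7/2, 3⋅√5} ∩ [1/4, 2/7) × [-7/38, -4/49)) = (10/7, 65/9) × (2, 7/2]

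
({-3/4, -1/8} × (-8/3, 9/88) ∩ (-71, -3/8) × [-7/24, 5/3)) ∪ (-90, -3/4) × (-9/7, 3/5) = ({-3/4} × [-7/24, 9/88)) ∪ ((-90, -3/4) × (-9/7, 3/5))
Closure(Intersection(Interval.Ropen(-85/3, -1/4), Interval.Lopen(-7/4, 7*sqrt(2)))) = Interval(-7/4, -1/4)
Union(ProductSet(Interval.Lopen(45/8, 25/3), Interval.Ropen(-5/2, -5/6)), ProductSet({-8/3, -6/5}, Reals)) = Union(ProductSet({-8/3, -6/5}, Reals), ProductSet(Interval.Lopen(45/8, 25/3), Interval.Ropen(-5/2, -5/6)))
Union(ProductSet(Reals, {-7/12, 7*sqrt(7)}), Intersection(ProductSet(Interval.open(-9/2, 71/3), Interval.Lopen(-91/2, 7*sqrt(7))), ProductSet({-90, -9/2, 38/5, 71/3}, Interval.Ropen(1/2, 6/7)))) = Union(ProductSet({38/5}, Interval.Ropen(1/2, 6/7)), ProductSet(Reals, {-7/12, 7*sqrt(7)}))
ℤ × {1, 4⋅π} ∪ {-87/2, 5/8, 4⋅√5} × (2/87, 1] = (ℤ × {1, 4⋅π}) ∪ ({-87/2, 5/8, 4⋅√5} × (2/87, 1])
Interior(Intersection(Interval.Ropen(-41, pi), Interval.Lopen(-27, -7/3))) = Interval.open(-27, -7/3)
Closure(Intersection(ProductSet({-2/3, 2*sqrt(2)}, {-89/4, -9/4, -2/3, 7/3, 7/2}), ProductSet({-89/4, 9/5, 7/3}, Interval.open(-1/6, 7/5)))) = EmptySet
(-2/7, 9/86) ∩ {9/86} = ∅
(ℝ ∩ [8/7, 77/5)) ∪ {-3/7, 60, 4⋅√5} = {-3/7, 60} ∪ [8/7, 77/5)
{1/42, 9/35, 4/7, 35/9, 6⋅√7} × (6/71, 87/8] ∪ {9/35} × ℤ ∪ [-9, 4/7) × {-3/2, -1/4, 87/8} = ({9/35} × ℤ) ∪ ([-9, 4/7) × {-3/2, -1/4, 87/8}) ∪ ({1/42, 9/35, 4/7, 35/9, 6⋅√7} × (6/71, 87/8])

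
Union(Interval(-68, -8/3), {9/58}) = Union({9/58}, Interval(-68, -8/3))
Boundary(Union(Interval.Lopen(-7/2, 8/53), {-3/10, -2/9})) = {-7/2, 8/53}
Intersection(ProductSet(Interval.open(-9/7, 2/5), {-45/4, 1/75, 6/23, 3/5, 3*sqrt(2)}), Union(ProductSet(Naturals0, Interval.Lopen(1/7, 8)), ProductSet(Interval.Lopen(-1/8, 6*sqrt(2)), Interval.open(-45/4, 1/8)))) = Union(ProductSet(Interval.open(-1/8, 2/5), {1/75}), ProductSet(Range(0, 1, 1), {6/23, 3/5, 3*sqrt(2)}))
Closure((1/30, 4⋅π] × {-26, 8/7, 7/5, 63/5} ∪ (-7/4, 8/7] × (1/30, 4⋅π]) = ({-7/4, 8/7} × [1/30, 4⋅π]) ∪ ([-7/4, 8/7] × {1/30, 4⋅π}) ∪ ([1/30, 4⋅π] × {-26, 63/5}) ∪ ((-7/4, 8/7] × (1/30, 4⋅π]) ∪ ((1/30, 4⋅π] × {-26, 8/7, 7/5, 63/5})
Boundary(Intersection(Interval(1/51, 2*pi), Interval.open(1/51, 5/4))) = {1/51, 5/4}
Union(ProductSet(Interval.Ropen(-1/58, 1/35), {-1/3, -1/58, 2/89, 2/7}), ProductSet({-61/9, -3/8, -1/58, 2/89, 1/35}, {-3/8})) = Union(ProductSet({-61/9, -3/8, -1/58, 2/89, 1/35}, {-3/8}), ProductSet(Interval.Ropen(-1/58, 1/35), {-1/3, -1/58, 2/89, 2/7}))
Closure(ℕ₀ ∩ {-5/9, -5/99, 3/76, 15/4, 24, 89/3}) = {24}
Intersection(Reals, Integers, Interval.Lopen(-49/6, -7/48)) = Range(-8, 0, 1)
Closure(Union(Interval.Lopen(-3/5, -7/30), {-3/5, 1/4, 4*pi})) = Union({1/4, 4*pi}, Interval(-3/5, -7/30))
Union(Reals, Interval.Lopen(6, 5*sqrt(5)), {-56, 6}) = Interval(-oo, oo)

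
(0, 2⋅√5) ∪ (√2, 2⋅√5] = (0, 2⋅√5]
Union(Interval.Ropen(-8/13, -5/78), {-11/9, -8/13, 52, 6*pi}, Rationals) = Union({6*pi}, Interval(-8/13, -5/78), Rationals)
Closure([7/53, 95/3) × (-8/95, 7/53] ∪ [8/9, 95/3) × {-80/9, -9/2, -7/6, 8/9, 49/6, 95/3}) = ({7/53, 95/3} × [-8/95, 7/53]) ∪ ([7/53, 95/3] × {-8/95, 7/53}) ∪ ([7/53, 95/3) × (-8/95, 7/53]) ∪ ([8/9, 95/3] × {-80/9, -9/2, -7/6, 8/9, 49/6, 95/3})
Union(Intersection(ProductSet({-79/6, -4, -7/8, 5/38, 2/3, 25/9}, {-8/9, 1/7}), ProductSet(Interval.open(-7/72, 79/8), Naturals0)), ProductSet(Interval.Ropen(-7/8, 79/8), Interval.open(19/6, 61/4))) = ProductSet(Interval.Ropen(-7/8, 79/8), Interval.open(19/6, 61/4))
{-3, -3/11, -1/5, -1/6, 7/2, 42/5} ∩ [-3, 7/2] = {-3, -3/11, -1/5, -1/6, 7/2}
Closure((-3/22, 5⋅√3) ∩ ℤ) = {0, 1, …, 8}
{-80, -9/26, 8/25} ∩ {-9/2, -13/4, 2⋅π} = ∅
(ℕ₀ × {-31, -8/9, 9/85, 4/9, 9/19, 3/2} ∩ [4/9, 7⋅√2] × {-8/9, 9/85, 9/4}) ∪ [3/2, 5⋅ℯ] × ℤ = ({1, 2, …, 9} × {-8/9, 9/85}) ∪ ([3/2, 5⋅ℯ] × ℤ)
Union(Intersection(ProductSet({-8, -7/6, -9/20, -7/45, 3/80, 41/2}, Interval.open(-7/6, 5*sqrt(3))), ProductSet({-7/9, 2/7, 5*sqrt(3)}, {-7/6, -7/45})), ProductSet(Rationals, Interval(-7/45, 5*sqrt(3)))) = ProductSet(Rationals, Interval(-7/45, 5*sqrt(3)))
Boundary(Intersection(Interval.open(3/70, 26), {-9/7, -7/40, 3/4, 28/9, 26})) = {3/4, 28/9}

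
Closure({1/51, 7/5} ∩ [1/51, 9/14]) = {1/51}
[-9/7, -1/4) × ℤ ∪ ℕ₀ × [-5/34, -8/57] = ([-9/7, -1/4) × ℤ) ∪ (ℕ₀ × [-5/34, -8/57])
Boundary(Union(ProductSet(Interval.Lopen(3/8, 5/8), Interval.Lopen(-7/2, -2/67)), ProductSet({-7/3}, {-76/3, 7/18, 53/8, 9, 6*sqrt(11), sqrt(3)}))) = Union(ProductSet({-7/3}, {-76/3, 7/18, 53/8, 9, 6*sqrt(11), sqrt(3)}), ProductSet({3/8, 5/8}, Interval(-7/2, -2/67)), ProductSet(Interval(3/8, 5/8), {-7/2, -2/67}))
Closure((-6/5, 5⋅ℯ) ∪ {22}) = [-6/5, 5⋅ℯ] ∪ {22}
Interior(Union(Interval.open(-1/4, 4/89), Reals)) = Interval(-oo, oo)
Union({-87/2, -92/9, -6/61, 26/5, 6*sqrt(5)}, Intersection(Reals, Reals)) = Reals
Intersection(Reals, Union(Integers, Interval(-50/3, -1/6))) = Union(Integers, Interval(-50/3, -1/6))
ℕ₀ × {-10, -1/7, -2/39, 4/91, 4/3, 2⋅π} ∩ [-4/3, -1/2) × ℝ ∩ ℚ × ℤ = ∅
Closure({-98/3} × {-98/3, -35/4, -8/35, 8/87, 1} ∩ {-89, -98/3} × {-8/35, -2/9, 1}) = {-98/3} × {-8/35, 1}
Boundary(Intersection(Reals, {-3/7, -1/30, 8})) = {-3/7, -1/30, 8}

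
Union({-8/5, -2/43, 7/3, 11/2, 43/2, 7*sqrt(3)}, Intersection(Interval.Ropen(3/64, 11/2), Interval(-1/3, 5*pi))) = Union({-8/5, -2/43, 43/2, 7*sqrt(3)}, Interval(3/64, 11/2))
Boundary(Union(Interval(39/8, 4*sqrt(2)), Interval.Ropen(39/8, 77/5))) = {39/8, 77/5}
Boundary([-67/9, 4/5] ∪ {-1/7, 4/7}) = {-67/9, 4/5}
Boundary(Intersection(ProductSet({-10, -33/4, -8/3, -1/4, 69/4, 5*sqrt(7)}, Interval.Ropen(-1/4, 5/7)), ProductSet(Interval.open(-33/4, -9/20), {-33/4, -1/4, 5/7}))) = ProductSet({-8/3}, {-1/4})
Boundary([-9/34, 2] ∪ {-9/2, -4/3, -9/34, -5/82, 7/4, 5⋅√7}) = {-9/2, -4/3, -9/34, 2, 5⋅√7}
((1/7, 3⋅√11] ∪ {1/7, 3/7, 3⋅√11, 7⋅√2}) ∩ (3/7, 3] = (3/7, 3]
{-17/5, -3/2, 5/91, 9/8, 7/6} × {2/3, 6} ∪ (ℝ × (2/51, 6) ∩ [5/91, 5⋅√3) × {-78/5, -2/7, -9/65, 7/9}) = ({-17/5, -3/2, 5/91, 9/8, 7/6} × {2/3, 6}) ∪ ([5/91, 5⋅√3) × {7/9})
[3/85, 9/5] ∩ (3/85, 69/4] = (3/85, 9/5]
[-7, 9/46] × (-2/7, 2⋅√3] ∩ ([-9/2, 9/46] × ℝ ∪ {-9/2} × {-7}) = [-9/2, 9/46] × (-2/7, 2⋅√3]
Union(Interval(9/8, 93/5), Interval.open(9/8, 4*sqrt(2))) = Interval(9/8, 93/5)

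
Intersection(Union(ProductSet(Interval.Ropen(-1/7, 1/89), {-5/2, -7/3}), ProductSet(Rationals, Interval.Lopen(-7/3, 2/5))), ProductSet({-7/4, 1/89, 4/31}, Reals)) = ProductSet({-7/4, 1/89, 4/31}, Interval.Lopen(-7/3, 2/5))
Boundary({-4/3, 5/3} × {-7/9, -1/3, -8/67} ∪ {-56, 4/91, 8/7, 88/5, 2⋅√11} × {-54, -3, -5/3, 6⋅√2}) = ({-4/3, 5/3} × {-7/9, -1/3, -8/67}) ∪ ({-56, 4/91, 8/7, 88/5, 2⋅√11} × {-54, -3, -5/3, 6⋅√2})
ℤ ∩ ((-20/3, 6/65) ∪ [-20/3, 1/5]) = {-6, -5, …, 0}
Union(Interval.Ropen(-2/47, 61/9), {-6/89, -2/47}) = Union({-6/89}, Interval.Ropen(-2/47, 61/9))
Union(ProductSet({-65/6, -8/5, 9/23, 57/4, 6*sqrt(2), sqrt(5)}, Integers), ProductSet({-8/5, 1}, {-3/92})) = Union(ProductSet({-8/5, 1}, {-3/92}), ProductSet({-65/6, -8/5, 9/23, 57/4, 6*sqrt(2), sqrt(5)}, Integers))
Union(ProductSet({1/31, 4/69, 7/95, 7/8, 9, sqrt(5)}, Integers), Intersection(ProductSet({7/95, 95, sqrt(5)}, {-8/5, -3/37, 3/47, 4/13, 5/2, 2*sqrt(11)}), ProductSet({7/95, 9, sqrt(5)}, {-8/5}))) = Union(ProductSet({7/95, sqrt(5)}, {-8/5}), ProductSet({1/31, 4/69, 7/95, 7/8, 9, sqrt(5)}, Integers))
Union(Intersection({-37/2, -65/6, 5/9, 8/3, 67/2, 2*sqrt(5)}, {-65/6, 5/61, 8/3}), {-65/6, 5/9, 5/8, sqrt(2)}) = {-65/6, 5/9, 5/8, 8/3, sqrt(2)}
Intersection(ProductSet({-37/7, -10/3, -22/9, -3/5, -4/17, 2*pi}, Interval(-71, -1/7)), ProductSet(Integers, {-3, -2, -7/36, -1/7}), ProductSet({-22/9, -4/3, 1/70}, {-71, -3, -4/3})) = EmptySet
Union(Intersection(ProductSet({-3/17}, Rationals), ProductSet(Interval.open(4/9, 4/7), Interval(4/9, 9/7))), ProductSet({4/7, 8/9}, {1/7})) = ProductSet({4/7, 8/9}, {1/7})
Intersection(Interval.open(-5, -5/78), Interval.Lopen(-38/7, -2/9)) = Interval.Lopen(-5, -2/9)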